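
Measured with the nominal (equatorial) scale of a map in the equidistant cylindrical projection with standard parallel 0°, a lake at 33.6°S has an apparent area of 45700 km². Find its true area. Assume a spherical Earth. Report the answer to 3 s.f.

38100 km²

For the equirectangular projection with φ₀ = 0 (plate carrée), h = 1 along meridians and k = sec φ along parallels.
Areal scale = h·k = 1 × sec φ; at 33.6°, h = 1.000, k = 1.201, so h·k = 1.201.
True area = apparent / (areal scale) = 45700 / 1.201 ≈ 38100 km².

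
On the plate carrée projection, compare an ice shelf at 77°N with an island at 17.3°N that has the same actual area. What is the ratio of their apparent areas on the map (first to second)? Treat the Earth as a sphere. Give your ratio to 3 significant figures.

4.24

For the equirectangular projection with φ₀ = 0 (plate carrée), h = 1 along meridians and k = sec φ along parallels.
Areal scale at 77°: h·k = 1.000 × 4.445 = 4.445.
Areal scale at 17.3°: h·k = 1.000 × 1.047 = 1.047.
Ratio = 4.445/1.047 ≈ 4.24.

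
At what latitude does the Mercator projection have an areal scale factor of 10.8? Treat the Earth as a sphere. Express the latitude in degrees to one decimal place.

Mercator areal scale is sec²φ.
sec²φ = 10.8  ⇒  cos²φ = 0.09259  ⇒  cos φ = 0.3043.
φ = arccos(0.3043) ≈ 72.3°.

72.3°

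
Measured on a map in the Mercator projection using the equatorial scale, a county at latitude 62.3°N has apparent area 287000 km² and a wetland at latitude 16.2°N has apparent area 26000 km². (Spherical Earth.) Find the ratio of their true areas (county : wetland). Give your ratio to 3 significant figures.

2.59

Since Mercator area scale is 1/cos²φ, the true area equals the apparent area multiplied by cos²φ.
True area of county: 287000 × cos²(62.3°) = 287000 × 0.2161 = 62010 km².
True area of wetland: 26000 × cos²(16.2°) = 26000 × 0.9222 = 23980 km².
Ratio = 62010 / 23980 ≈ 2.59.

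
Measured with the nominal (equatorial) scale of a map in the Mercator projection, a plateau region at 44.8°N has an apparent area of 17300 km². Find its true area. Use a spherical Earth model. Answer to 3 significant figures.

8710 km²

The Mercator projection is conformal; its linear scale factor is the same in every direction and equals sec φ = 1/cos φ.
Areal scale = k² = sec²φ = 1/cos²(44.8°) = 1/0.7096² = 1.986.
True area = apparent / (areal scale) = 17300 / 1.986 ≈ 8710 km².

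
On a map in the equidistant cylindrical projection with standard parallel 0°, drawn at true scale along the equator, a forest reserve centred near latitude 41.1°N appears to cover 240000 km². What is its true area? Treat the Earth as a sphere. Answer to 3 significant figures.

181000 km²

For the equirectangular projection with φ₀ = 0 (plate carrée), h = 1 along meridians and k = sec φ along parallels.
Areal scale = h·k = 1 × sec φ; at 41.1°, h = 1.000, k = 1.327, so h·k = 1.327.
True area = apparent / (areal scale) = 240000 / 1.327 ≈ 181000 km².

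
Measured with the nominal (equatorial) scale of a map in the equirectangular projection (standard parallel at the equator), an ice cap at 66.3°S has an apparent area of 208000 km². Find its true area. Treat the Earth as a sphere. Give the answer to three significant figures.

83600 km²

For the equirectangular projection with φ₀ = 0 (plate carrée), h = 1 along meridians and k = sec φ along parallels.
Areal scale = h·k = 1 × sec φ; at 66.3°, h = 1.000, k = 2.488, so h·k = 2.488.
True area = apparent / (areal scale) = 208000 / 2.488 ≈ 83600 km².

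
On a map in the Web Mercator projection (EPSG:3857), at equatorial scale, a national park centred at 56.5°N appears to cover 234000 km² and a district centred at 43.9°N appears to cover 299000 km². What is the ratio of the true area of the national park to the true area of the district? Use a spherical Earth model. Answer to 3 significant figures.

Mercator's areal exaggeration is sec²φ; hence true area = (apparent area) · cos²φ.
True area of national park: 234000 × cos²(56.5°) = 234000 × 0.3046 = 71280 km².
True area of district: 299000 × cos²(43.9°) = 299000 × 0.5192 = 155200 km².
Ratio = 71280 / 155200 ≈ 0.459.

0.459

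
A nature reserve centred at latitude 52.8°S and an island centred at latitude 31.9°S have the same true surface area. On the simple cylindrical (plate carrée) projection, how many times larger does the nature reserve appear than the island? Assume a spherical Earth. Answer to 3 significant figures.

1.40

Plate carrée maps x = Rλ, y = Rφ. The meridian scale is h = 1 and the parallel scale is k = 1/cos φ = sec φ.
Areal scale at 52.8°: h·k = 1.000 × 1.654 = 1.654.
Areal scale at 31.9°: h·k = 1.000 × 1.178 = 1.178.
Ratio = 1.654/1.178 ≈ 1.40.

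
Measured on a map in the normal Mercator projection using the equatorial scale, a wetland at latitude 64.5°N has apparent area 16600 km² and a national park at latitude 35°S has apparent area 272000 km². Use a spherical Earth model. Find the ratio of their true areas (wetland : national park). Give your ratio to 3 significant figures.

Mercator's areal exaggeration is sec²φ; hence true area = (apparent area) · cos²φ.
True area of wetland: 16600 × cos²(64.5°) = 16600 × 0.1853 = 3077 km².
True area of national park: 272000 × cos²(35°) = 272000 × 0.6710 = 182500 km².
Ratio = 3077 / 182500 ≈ 0.0169.

0.0169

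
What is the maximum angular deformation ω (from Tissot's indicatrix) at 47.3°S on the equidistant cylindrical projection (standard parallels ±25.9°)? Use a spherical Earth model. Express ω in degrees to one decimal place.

In the equirectangular projection with standard parallel φ₀ = 25.9° (x = Rλ cos φ₀, y = Rφ), meridians are true-scale (h = 1) and the parallel scale is k = cos φ₀ / cos φ.
At 47.3°: h = 1.000, k = 1.326; principal scales a = 1.326, b = 1.000.
sin(ω/2) = (a − b)/(a + b) = 0.3265/2.326 = 0.1403, so ω = 2 arcsin(0.1403) ≈ 16.1°.

16.1°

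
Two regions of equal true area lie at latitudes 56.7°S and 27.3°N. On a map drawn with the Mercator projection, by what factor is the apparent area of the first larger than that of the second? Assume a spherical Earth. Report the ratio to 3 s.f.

On Mercator, area is exaggerated by sec²φ = 1/cos²φ.
At 56.7°: sec²(56.7°) = 1/0.5490² = 3.318.
At 27.3°: sec²(27.3°) = 1/0.8886² = 1.266.
Ratio = 3.318/1.266 = cos²(27.3°)/cos²(56.7°) ≈ 2.62.

2.62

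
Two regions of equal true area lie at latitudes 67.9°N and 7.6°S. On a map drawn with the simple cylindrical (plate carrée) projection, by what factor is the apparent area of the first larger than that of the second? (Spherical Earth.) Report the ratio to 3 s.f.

2.63

In the plate carrée (x = Rλ, y = Rφ), meridians are true-scale (h = 1) and parallels are stretched by k = sec φ.
Areal scale at 67.9°: h·k = 1.000 × 2.658 = 2.658.
Areal scale at 7.6°: h·k = 1.000 × 1.009 = 1.009.
Ratio = 2.658/1.009 ≈ 2.63.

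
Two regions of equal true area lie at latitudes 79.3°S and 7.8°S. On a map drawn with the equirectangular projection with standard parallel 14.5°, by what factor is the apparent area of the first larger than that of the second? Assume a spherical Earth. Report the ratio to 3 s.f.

5.34

In the equirectangular projection with standard parallel φ₀ = 14.5° (x = Rλ cos φ₀, y = Rφ), meridians are true-scale (h = 1) and the parallel scale is k = cos φ₀ / cos φ.
Areal scale at 79.3°: h·k = 1.000 × 5.214 = 5.214.
Areal scale at 7.8°: h·k = 1.000 × 0.9772 = 0.9772.
Ratio = 5.214/0.9772 ≈ 5.34.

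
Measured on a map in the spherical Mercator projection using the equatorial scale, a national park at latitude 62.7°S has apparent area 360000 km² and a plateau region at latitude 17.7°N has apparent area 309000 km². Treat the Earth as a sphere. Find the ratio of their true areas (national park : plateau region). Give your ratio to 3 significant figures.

Since Mercator area scale is 1/cos²φ, the true area equals the apparent area multiplied by cos²φ.
True area of national park: 360000 × cos²(62.7°) = 360000 × 0.2104 = 75730 km².
True area of plateau region: 309000 × cos²(17.7°) = 309000 × 0.9076 = 280400 km².
Ratio = 75730 / 280400 ≈ 0.270.

0.270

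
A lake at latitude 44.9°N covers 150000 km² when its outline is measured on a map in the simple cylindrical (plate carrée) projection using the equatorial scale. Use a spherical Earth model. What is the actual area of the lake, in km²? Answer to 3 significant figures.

In the plate carrée (x = Rλ, y = Rφ), meridians are true-scale (h = 1) and parallels are stretched by k = sec φ.
Areal scale = h·k = 1 × sec φ; at 44.9°, h = 1.000, k = 1.412, so h·k = 1.412.
True area = apparent / (areal scale) = 150000 / 1.412 ≈ 106000 km².

106000 km²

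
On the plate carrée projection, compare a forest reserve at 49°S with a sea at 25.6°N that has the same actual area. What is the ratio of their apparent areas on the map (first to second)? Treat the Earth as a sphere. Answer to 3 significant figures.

Plate carrée maps x = Rλ, y = Rφ. The meridian scale is h = 1 and the parallel scale is k = 1/cos φ = sec φ.
Areal scale at 49°: h·k = 1.000 × 1.524 = 1.524.
Areal scale at 25.6°: h·k = 1.000 × 1.109 = 1.109.
Ratio = 1.524/1.109 ≈ 1.37.

1.37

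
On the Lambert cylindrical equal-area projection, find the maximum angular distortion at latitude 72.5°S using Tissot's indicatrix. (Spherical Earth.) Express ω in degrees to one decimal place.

113.1°

The Lambert cylindrical equal-area projection is the cylindrical equal-area projection with its standard parallel at the equator (φ₀ = 0). A cylindrical equal-area projection with standard parallel φ₀ has meridian scale h = cos φ / cos φ₀ and parallel scale k = cos φ₀ / cos φ (so areas are preserved, h·k = 1).
At 72.5°: h = 0.3007, k = 3.326; principal scales a = 3.326, b = 0.3007.
sin(ω/2) = (a − b)/(a + b) = 3.025/3.626 = 0.8341, so ω = 2 arcsin(0.8341) ≈ 113.1°.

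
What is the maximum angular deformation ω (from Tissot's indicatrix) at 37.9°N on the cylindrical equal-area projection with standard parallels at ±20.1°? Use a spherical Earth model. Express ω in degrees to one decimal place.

19.8°

For cylindrical equal-area with standard parallel φ₀, h = cos φ / cos φ₀ and k = cos φ₀ / cos φ, so h·k = 1.
At 37.9°: h = 0.8403, k = 1.190; principal scales a = 1.190, b = 0.8403.
sin(ω/2) = (a − b)/(a + b) = 0.3498/2.030 = 0.1723, so ω = 2 arcsin(0.1723) ≈ 19.8°.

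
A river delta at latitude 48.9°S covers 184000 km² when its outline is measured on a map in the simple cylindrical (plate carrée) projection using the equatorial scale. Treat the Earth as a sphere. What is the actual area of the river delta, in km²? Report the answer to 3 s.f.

In the plate carrée (x = Rλ, y = Rφ), meridians are true-scale (h = 1) and parallels are stretched by k = sec φ.
Areal scale = h·k = 1 × sec φ; at 48.9°, h = 1.000, k = 1.521, so h·k = 1.521.
True area = apparent / (areal scale) = 184000 / 1.521 ≈ 121000 km².

121000 km²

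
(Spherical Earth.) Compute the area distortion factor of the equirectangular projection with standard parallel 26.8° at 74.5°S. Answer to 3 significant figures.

The equidistant cylindrical projection with φ₀ = 26.8° has h = 1 (meridians true) and k = cos φ₀ / cos φ along parallels.
Areal scale = h·k = 1 × cos φ₀ / cos φ; at 74.5°, h = 1.000, k = 3.340, so h·k = 3.340.

3.34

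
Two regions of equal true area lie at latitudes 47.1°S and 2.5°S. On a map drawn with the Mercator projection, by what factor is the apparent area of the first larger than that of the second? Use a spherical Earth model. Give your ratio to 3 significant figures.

On Mercator, area is exaggerated by sec²φ = 1/cos²φ.
At 47.1°: sec²(47.1°) = 1/0.6807² = 2.158.
At 2.5°: sec²(2.5°) = 1/0.9990² = 1.002.
Ratio = 2.158/1.002 = cos²(2.5°)/cos²(47.1°) ≈ 2.15.

2.15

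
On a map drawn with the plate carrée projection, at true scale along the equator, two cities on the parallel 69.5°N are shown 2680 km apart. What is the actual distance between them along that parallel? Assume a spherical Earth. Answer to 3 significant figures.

939 km

Plate carrée maps x = Rλ, y = Rφ. The meridian scale is h = 1 and the parallel scale is k = 1/cos φ = sec φ.
Along the parallel at 69.5°, map distances are exaggerated by k = sec 69.5° = 2.855.
True distance = 2680 / 2.855 = 2680 × cos 69.5° ≈ 939 km.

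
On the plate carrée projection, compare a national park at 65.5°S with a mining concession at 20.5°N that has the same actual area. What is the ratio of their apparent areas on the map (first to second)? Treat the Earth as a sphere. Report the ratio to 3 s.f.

For the equirectangular projection with φ₀ = 0 (plate carrée), h = 1 along meridians and k = sec φ along parallels.
Areal scale at 65.5°: h·k = 1.000 × 2.411 = 2.411.
Areal scale at 20.5°: h·k = 1.000 × 1.068 = 1.068.
Ratio = 2.411/1.068 ≈ 2.26.

2.26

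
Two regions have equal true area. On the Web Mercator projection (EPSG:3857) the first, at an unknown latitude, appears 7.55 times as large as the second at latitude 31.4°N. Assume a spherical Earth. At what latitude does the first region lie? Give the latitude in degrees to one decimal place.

71.9°

On Mercator, (apparent₁)/(apparent₂) = sec²φ₁ / sec²φ₂ when true areas are equal.
cos²φ₂ / cos²φ₁ = 7.55  ⇒  cos φ₁ = cos 31.4° / √7.55 = 0.8536/2.748 = 0.3106.
φ₁ = arccos(0.3106) ≈ 71.9°.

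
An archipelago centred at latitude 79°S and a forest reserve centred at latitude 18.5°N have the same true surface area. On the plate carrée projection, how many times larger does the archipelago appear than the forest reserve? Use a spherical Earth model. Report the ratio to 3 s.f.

For the equirectangular projection with φ₀ = 0 (plate carrée), h = 1 along meridians and k = sec φ along parallels.
Areal scale at 79°: h·k = 1.000 × 5.241 = 5.241.
Areal scale at 18.5°: h·k = 1.000 × 1.054 = 1.054.
Ratio = 5.241/1.054 ≈ 4.97.

4.97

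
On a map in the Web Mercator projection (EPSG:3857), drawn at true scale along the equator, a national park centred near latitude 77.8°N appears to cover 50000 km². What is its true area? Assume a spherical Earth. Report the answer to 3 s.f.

2230 km²

For Mercator, h = k = sec φ (a conformal cylindrical projection has a single point scale, 1/cos φ).
Areal scale = k² = sec²φ = 1/cos²(77.8°) = 1/0.2113² = 22.39.
True area = apparent / (areal scale) = 50000 / 22.39 ≈ 2230 km².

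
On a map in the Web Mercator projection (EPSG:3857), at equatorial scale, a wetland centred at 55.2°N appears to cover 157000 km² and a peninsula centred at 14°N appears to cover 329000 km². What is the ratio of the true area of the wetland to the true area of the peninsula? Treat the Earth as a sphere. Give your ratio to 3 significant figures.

On Mercator the areal scale is sec²φ, so true area = apparent × cos²φ.
True area of wetland: 157000 × cos²(55.2°) = 157000 × 0.3257 = 51140 km².
True area of peninsula: 329000 × cos²(14°) = 329000 × 0.9415 = 309700 km².
Ratio = 51140 / 309700 ≈ 0.165.

0.165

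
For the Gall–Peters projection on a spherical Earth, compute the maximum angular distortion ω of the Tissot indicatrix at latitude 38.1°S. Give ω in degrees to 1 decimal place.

The Gall–Peters projection is cylindrical equal-area with φ₀ = 45°. Cylindrical equal-area (φ₀ = 45°): h = cos φ / cos 45° along meridians, k = cos 45° / cos φ along parallels; h·k = 1.
At 38.1°: h = 1.113, k = 0.8986; principal scales a = 1.113, b = 0.8986.
sin(ω/2) = (a − b)/(a + b) = 0.2143/2.011 = 0.1066, so ω = 2 arcsin(0.1066) ≈ 12.2°.

12.2°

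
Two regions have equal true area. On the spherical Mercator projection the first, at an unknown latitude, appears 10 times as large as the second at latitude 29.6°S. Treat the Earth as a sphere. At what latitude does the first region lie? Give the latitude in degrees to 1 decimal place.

74.0°

For equal true areas on Mercator, apparent areas scale as sec²φ, so the ratio is cos²φ₂ / cos²φ₁.
cos²φ₂ / cos²φ₁ = 10  ⇒  cos φ₁ = cos 29.6° / √10 = 0.8695/3.162 = 0.2750.
φ₁ = arccos(0.2750) ≈ 74.0°.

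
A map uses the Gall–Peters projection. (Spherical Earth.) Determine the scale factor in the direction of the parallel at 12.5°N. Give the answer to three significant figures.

The Gall–Peters projection is cylindrical equal-area with φ₀ = 45°. Cylindrical equal-area (φ₀ = 45°): h = cos φ / cos 45° along meridians, k = cos 45° / cos φ along parallels; h·k = 1.
k = cos 45° / cos 12.5° = 0.7071/0.9763 = 0.7243.

0.724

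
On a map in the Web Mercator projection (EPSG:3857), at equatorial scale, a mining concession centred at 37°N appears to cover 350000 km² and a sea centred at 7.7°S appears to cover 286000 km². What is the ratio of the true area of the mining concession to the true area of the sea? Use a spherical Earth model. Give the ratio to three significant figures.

Mercator's areal exaggeration is sec²φ; hence true area = (apparent area) · cos²φ.
True area of mining concession: 350000 × cos²(37°) = 350000 × 0.6378 = 223200 km².
True area of sea: 286000 × cos²(7.7°) = 286000 × 0.9820 = 280900 km².
Ratio = 223200 / 280900 ≈ 0.795.

0.795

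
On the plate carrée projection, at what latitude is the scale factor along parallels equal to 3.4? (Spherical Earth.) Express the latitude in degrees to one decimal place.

Plate carrée: h = 1, k = sec φ along parallels.
sec φ = 3.4  ⇒  cos φ = 0.2941  ⇒  φ ≈ 72.9°.

72.9°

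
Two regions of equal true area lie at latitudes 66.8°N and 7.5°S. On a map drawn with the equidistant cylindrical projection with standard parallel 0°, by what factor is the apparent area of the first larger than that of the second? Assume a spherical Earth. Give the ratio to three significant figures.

In the plate carrée (x = Rλ, y = Rφ), meridians are true-scale (h = 1) and parallels are stretched by k = sec φ.
Areal scale at 66.8°: h·k = 1.000 × 2.538 = 2.538.
Areal scale at 7.5°: h·k = 1.000 × 1.009 = 1.009.
Ratio = 2.538/1.009 ≈ 2.52.

2.52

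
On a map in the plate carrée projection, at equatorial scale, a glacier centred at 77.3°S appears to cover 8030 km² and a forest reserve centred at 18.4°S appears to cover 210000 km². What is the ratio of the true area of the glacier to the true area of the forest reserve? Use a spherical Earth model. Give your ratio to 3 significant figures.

0.00886

On the plate carrée, areal scale = h·k = 1 × sec φ, so true area = apparent × cos φ.
True area of glacier: 8030 × cos(77.3°) = 8030 × 0.2198 = 1765 km².
True area of forest reserve: 210000 × cos(18.4°) = 210000 × 0.9489 = 199300 km².
Ratio = 1765 / 199300 ≈ 0.00886.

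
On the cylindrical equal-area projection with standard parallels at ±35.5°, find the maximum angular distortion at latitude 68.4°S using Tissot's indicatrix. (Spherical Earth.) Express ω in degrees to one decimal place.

82.7°

A cylindrical equal-area projection with standard parallel φ₀ has meridian scale h = cos φ / cos φ₀ and parallel scale k = cos φ₀ / cos φ (so areas are preserved, h·k = 1).
At 68.4°: h = 0.4522, k = 2.212; principal scales a = 2.212, b = 0.4522.
sin(ω/2) = (a − b)/(a + b) = 1.759/2.664 = 0.6605, so ω = 2 arcsin(0.6605) ≈ 82.7°.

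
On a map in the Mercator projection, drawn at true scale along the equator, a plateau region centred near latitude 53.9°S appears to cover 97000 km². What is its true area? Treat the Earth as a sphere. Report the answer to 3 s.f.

33700 km²

The Mercator projection is conformal; its linear scale factor is the same in every direction and equals sec φ = 1/cos φ.
Areal scale = k² = sec²φ = 1/cos²(53.9°) = 1/0.5892² = 2.881.
True area = apparent / (areal scale) = 97000 / 2.881 ≈ 33700 km².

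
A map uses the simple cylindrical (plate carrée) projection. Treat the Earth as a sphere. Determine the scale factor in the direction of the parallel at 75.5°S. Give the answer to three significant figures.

For the equirectangular projection with φ₀ = 0 (plate carrée), h = 1 along meridians and k = sec φ along parallels.
k = 1/cos 75.5° = 1/0.2504 = 3.994.

3.99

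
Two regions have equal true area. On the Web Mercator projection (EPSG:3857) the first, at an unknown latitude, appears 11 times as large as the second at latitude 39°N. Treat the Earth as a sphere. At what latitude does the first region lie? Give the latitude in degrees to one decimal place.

76.4°

Mercator areal scale is sec²φ, so apparent-area ratio = sec²φ₁ / sec²φ₂ = cos²φ₂ / cos²φ₁.
cos²φ₂ / cos²φ₁ = 11  ⇒  cos φ₁ = cos 39° / √11 = 0.7771/3.317 = 0.2343.
φ₁ = arccos(0.2343) ≈ 76.4°.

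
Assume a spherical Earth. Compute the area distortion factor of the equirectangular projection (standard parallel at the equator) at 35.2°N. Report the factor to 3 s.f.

1.22

For the equirectangular projection with φ₀ = 0 (plate carrée), h = 1 along meridians and k = sec φ along parallels.
Areal scale = h·k = 1 × sec φ; at 35.2°, h = 1.000, k = 1.224, so h·k = 1.224.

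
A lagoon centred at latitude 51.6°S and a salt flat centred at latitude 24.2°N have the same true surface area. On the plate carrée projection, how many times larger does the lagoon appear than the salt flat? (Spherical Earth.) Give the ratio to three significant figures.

1.47

Plate carrée maps x = Rλ, y = Rφ. The meridian scale is h = 1 and the parallel scale is k = 1/cos φ = sec φ.
Areal scale at 51.6°: h·k = 1.000 × 1.610 = 1.610.
Areal scale at 24.2°: h·k = 1.000 × 1.096 = 1.096.
Ratio = 1.610/1.096 ≈ 1.47.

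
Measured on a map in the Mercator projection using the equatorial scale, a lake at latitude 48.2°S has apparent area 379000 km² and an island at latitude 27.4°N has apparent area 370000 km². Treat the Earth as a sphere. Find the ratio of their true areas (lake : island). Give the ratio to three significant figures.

0.577

On Mercator the areal scale is sec²φ, so true area = apparent × cos²φ.
True area of lake: 379000 × cos²(48.2°) = 379000 × 0.4443 = 168400 km².
True area of island: 370000 × cos²(27.4°) = 370000 × 0.7882 = 291600 km².
Ratio = 168400 / 291600 ≈ 0.577.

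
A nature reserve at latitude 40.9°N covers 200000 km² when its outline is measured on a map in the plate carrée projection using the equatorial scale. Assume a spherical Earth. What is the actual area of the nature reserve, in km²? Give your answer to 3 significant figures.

151000 km²

In the plate carrée (x = Rλ, y = Rφ), meridians are true-scale (h = 1) and parallels are stretched by k = sec φ.
Areal scale = h·k = 1 × sec φ; at 40.9°, h = 1.000, k = 1.323, so h·k = 1.323.
True area = apparent / (areal scale) = 200000 / 1.323 ≈ 151000 km².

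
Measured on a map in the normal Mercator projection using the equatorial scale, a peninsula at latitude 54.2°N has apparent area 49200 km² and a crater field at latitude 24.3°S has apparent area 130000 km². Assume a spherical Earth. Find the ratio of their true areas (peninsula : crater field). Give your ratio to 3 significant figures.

0.156

Mercator's areal exaggeration is sec²φ; hence true area = (apparent area) · cos²φ.
True area of peninsula: 49200 × cos²(54.2°) = 49200 × 0.3422 = 16840 km².
True area of crater field: 130000 × cos²(24.3°) = 130000 × 0.8307 = 108000 km².
Ratio = 16840 / 108000 ≈ 0.156.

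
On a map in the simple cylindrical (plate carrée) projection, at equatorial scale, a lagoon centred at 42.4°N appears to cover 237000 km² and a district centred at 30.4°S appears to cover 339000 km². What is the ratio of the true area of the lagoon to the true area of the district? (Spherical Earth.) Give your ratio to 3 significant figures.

Plate carrée has h = 1 and k = sec φ, giving areal scale sec φ; true area = (apparent area) · cos φ.
True area of lagoon: 237000 × cos(42.4°) = 237000 × 0.7385 = 175000 km².
True area of district: 339000 × cos(30.4°) = 339000 × 0.8625 = 292400 km².
Ratio = 175000 / 292400 ≈ 0.599.

0.599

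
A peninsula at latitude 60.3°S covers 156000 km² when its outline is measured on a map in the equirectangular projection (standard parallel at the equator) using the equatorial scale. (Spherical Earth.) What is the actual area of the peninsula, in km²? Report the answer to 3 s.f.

In the plate carrée (x = Rλ, y = Rφ), meridians are true-scale (h = 1) and parallels are stretched by k = sec φ.
Areal scale = h·k = 1 × sec φ; at 60.3°, h = 1.000, k = 2.018, so h·k = 2.018.
True area = apparent / (areal scale) = 156000 / 2.018 ≈ 77300 km².

77300 km²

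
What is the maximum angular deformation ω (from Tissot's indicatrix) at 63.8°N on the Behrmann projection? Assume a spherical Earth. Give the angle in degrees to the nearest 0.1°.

71.9°

Behrmann is a cylindrical equal-area projection with standard parallels at ±30°. For cylindrical equal-area with standard parallel φ₀, h = cos φ / cos φ₀ and k = cos φ₀ / cos φ, so h·k = 1.
At 63.8°: h = 0.5098, k = 1.962; principal scales a = 1.962, b = 0.5098.
sin(ω/2) = (a − b)/(a + b) = 1.452/2.471 = 0.5874, so ω = 2 arcsin(0.5874) ≈ 71.9°.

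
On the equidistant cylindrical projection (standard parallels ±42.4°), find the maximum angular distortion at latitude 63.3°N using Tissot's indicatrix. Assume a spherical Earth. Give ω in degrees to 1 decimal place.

28.2°

The equidistant cylindrical projection with φ₀ = 42.4° has h = 1 (meridians true) and k = cos φ₀ / cos φ along parallels.
At 63.3°: h = 1.000, k = 1.643; principal scales a = 1.643, b = 1.000.
sin(ω/2) = (a − b)/(a + b) = 0.6435/2.643 = 0.2434, so ω = 2 arcsin(0.2434) ≈ 28.2°.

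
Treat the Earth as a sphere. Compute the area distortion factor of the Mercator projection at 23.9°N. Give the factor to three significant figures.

Mercator is conformal, so the point scale is isotropic: h = k = sec φ = 1/cos φ.
Areal scale = k² = sec²φ = 1/cos²(23.9°) = 1/0.9143² = 1.196.

1.20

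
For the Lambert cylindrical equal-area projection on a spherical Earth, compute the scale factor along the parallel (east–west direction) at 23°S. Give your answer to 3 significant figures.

The Lambert cylindrical equal-area projection is the cylindrical equal-area projection with its standard parallel at the equator (φ₀ = 0). For cylindrical equal-area with standard parallel φ₀, h = cos φ / cos φ₀ and k = cos φ₀ / cos φ, so h·k = 1.
k = cos 0° / cos 23° = 1.000/0.9205 = 1.086.

1.09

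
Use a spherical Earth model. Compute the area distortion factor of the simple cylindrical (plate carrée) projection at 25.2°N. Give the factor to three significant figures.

In the plate carrée (x = Rλ, y = Rφ), meridians are true-scale (h = 1) and parallels are stretched by k = sec φ.
Areal scale = h·k = 1 × sec φ; at 25.2°, h = 1.000, k = 1.105, so h·k = 1.105.

1.11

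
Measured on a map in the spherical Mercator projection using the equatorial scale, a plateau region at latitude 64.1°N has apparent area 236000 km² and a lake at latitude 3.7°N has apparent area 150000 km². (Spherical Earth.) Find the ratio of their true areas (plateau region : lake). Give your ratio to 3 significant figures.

Since Mercator area scale is 1/cos²φ, the true area equals the apparent area multiplied by cos²φ.
True area of plateau region: 236000 × cos²(64.1°) = 236000 × 0.1908 = 45030 km².
True area of lake: 150000 × cos²(3.7°) = 150000 × 0.9958 = 149400 km².
Ratio = 45030 / 149400 ≈ 0.301.

0.301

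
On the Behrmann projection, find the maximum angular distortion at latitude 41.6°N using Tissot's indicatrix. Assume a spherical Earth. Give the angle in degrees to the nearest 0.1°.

16.8°

Behrmann is a cylindrical equal-area projection with standard parallels at ±30°. A cylindrical equal-area projection with standard parallel φ₀ has meridian scale h = cos φ / cos φ₀ and parallel scale k = cos φ₀ / cos φ (so areas are preserved, h·k = 1).
At 41.6°: h = 0.8635, k = 1.158; principal scales a = 1.158, b = 0.8635.
sin(ω/2) = (a − b)/(a + b) = 0.2946/2.022 = 0.1457, so ω = 2 arcsin(0.1457) ≈ 16.8°.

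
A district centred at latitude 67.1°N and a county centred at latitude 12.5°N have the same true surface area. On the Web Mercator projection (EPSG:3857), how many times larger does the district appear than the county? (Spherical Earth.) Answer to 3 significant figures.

Mercator areal scale is sec²φ.
At 67.1°: sec²(67.1°) = 1/0.3891² = 6.604.
At 12.5°: sec²(12.5°) = 1/0.9763² = 1.049.
Ratio = 6.604/1.049 = cos²(12.5°)/cos²(67.1°) ≈ 6.29.

6.29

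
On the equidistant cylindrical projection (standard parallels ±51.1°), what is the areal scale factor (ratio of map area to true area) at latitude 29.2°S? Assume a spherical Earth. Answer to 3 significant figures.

In the equirectangular projection with standard parallel φ₀ = 51.1° (x = Rλ cos φ₀, y = Rφ), meridians are true-scale (h = 1) and the parallel scale is k = cos φ₀ / cos φ.
Areal scale = h·k = 1 × cos φ₀ / cos φ; at 29.2°, h = 1.000, k = 0.7194, so h·k = 0.7194.

0.719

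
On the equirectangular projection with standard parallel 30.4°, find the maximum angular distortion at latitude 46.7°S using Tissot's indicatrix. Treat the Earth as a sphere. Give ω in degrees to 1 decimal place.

13.1°

With standard parallel φ₀ = 30.4°, the equirectangular projection gives x = Rλ cos φ₀, y = Rφ, so h = 1 and k = cos 30.4° / cos φ.
At 46.7°: h = 1.000, k = 1.258; principal scales a = 1.258, b = 1.000.
sin(ω/2) = (a − b)/(a + b) = 0.2576/2.258 = 0.1141, so ω = 2 arcsin(0.1141) ≈ 13.1°.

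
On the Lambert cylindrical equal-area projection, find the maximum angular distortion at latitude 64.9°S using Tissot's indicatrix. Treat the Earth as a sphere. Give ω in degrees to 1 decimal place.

The Lambert cylindrical equal-area projection is the cylindrical equal-area projection with its standard parallel at the equator (φ₀ = 0). For cylindrical equal-area with standard parallel φ₀, h = cos φ / cos φ₀ and k = cos φ₀ / cos φ, so h·k = 1.
At 64.9°: h = 0.4242, k = 2.357; principal scales a = 2.357, b = 0.4242.
sin(ω/2) = (a − b)/(a + b) = 1.933/2.782 = 0.6950, so ω = 2 arcsin(0.6950) ≈ 88.1°.

88.1°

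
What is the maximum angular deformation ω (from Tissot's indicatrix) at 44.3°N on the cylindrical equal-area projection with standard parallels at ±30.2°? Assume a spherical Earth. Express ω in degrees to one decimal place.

21.5°

A cylindrical equal-area projection with standard parallel φ₀ has meridian scale h = cos φ / cos φ₀ and parallel scale k = cos φ₀ / cos φ (so areas are preserved, h·k = 1).
At 44.3°: h = 0.8281, k = 1.208; principal scales a = 1.208, b = 0.8281.
sin(ω/2) = (a − b)/(a + b) = 0.3795/2.036 = 0.1864, so ω = 2 arcsin(0.1864) ≈ 21.5°.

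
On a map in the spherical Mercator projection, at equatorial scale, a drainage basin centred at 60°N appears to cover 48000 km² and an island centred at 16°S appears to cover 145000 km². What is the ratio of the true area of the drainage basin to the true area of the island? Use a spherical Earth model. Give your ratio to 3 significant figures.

0.0896

Mercator's areal exaggeration is sec²φ; hence true area = (apparent area) · cos²φ.
True area of drainage basin: 48000 × cos²(60°) = 48000 × 0.2500 = 12000 km².
True area of island: 145000 × cos²(16°) = 145000 × 0.9240 = 134000 km².
Ratio = 12000 / 134000 ≈ 0.0896.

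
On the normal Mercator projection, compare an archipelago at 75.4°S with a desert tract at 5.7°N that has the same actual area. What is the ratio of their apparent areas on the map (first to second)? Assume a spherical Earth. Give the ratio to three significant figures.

Mercator is conformal with k = sec φ, so areal scale = k² = sec²φ.
At 75.4°: sec²(75.4°) = 1/0.2521² = 15.74.
At 5.7°: sec²(5.7°) = 1/0.9951² = 1.010.
Ratio = 15.74/1.010 = cos²(5.7°)/cos²(75.4°) ≈ 15.6.

15.6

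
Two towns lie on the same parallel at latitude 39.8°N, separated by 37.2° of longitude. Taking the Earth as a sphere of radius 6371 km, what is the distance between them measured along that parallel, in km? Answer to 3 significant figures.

Arc length along a parallel = R cos φ · Δλ (with Δλ in radians).
= 6371 × cos 39.8° × (37.2° × π/180) = 6371 × 0.7683 × 0.6493 ≈ 3180 km.

3180 km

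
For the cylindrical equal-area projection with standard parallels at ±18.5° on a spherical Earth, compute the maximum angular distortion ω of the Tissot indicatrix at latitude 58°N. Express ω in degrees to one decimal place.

63.2°

Cylindrical equal-area (φ₀ = 18.5°): h = cos φ / cos 18.5° along meridians, k = cos 18.5° / cos φ along parallels; h·k = 1.
At 58°: h = 0.5588, k = 1.790; principal scales a = 1.790, b = 0.5588.
sin(ω/2) = (a − b)/(a + b) = 1.231/2.348 = 0.5241, so ω = 2 arcsin(0.5241) ≈ 63.2°.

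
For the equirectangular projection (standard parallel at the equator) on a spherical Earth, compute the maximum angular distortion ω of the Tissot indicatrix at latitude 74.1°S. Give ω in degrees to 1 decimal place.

In the plate carrée (x = Rλ, y = Rφ), meridians are true-scale (h = 1) and parallels are stretched by k = sec φ.
At 74.1°: h = 1.000, k = 3.650; principal scales a = 3.650, b = 1.000.
sin(ω/2) = (a − b)/(a + b) = 2.650/4.650 = 0.5699, so ω = 2 arcsin(0.5699) ≈ 69.5°.

69.5°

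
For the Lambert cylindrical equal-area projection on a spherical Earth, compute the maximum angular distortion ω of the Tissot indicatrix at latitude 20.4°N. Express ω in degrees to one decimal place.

The Lambert cylindrical equal-area projection is the cylindrical equal-area projection with its standard parallel at the equator (φ₀ = 0). A cylindrical equal-area projection with standard parallel φ₀ has meridian scale h = cos φ / cos φ₀ and parallel scale k = cos φ₀ / cos φ (so areas are preserved, h·k = 1).
At 20.4°: h = 0.9373, k = 1.067; principal scales a = 1.067, b = 0.9373.
sin(ω/2) = (a − b)/(a + b) = 0.1296/2.004 = 0.06468, so ω = 2 arcsin(0.06468) ≈ 7.4°.

7.4°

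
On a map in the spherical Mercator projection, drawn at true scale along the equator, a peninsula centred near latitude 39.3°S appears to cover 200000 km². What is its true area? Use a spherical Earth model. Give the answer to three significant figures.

The Mercator projection is conformal; its linear scale factor is the same in every direction and equals sec φ = 1/cos φ.
Areal scale = k² = sec²φ = 1/cos²(39.3°) = 1/0.7738² = 1.670.
True area = apparent / (areal scale) = 200000 / 1.670 ≈ 120000 km².

120000 km²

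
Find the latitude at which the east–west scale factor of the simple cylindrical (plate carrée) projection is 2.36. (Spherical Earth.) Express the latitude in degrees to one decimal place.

64.9°

Plate carrée: h = 1, k = sec φ along parallels.
sec φ = 2.36  ⇒  cos φ = 0.4237  ⇒  φ ≈ 64.9°.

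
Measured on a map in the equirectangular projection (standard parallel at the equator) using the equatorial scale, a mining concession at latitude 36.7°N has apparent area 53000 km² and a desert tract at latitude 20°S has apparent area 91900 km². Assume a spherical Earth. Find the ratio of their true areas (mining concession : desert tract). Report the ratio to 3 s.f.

On the plate carrée, areal scale = h·k = 1 × sec φ, so true area = apparent × cos φ.
True area of mining concession: 53000 × cos(36.7°) = 53000 × 0.8018 = 42490 km².
True area of desert tract: 91900 × cos(20°) = 91900 × 0.9397 = 86360 km².
Ratio = 42490 / 86360 ≈ 0.492.

0.492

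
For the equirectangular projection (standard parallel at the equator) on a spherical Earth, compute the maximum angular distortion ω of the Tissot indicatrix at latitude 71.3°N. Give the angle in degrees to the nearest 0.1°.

61.9°

In the plate carrée (x = Rλ, y = Rφ), meridians are true-scale (h = 1) and parallels are stretched by k = sec φ.
At 71.3°: h = 1.000, k = 3.119; principal scales a = 3.119, b = 1.000.
sin(ω/2) = (a − b)/(a + b) = 2.119/4.119 = 0.5144, so ω = 2 arcsin(0.5144) ≈ 61.9°.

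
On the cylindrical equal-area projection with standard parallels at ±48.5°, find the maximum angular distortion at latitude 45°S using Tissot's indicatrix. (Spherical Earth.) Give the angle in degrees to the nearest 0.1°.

For cylindrical equal-area with standard parallel φ₀, h = cos φ / cos φ₀ and k = cos φ₀ / cos φ, so h·k = 1.
At 45°: h = 1.067, k = 0.9371; principal scales a = 1.067, b = 0.9371.
sin(ω/2) = (a − b)/(a + b) = 0.1301/2.004 = 0.06489, so ω = 2 arcsin(0.06489) ≈ 7.4°.

7.4°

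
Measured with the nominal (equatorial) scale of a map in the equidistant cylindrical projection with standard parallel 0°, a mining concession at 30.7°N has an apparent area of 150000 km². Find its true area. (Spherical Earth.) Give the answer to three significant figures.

129000 km²

For the equirectangular projection with φ₀ = 0 (plate carrée), h = 1 along meridians and k = sec φ along parallels.
Areal scale = h·k = 1 × sec φ; at 30.7°, h = 1.000, k = 1.163, so h·k = 1.163.
True area = apparent / (areal scale) = 150000 / 1.163 ≈ 129000 km².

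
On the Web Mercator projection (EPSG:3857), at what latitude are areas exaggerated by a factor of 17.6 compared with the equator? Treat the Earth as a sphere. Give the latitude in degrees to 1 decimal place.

Mercator areal scale is sec²φ.
sec²φ = 17.6  ⇒  cos²φ = 0.05682  ⇒  cos φ = 0.2384.
φ = arccos(0.2384) ≈ 76.2°.

76.2°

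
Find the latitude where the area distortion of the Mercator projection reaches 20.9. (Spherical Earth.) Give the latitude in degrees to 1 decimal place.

Mercator areal scale is sec²φ.
sec²φ = 20.9  ⇒  cos²φ = 0.04785  ⇒  cos φ = 0.2187.
φ = arccos(0.2187) ≈ 77.4°.

77.4°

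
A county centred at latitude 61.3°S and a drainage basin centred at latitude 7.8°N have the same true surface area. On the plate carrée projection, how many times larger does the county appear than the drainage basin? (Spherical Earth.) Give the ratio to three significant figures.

2.06

In the plate carrée (x = Rλ, y = Rφ), meridians are true-scale (h = 1) and parallels are stretched by k = sec φ.
Areal scale at 61.3°: h·k = 1.000 × 2.082 = 2.082.
Areal scale at 7.8°: h·k = 1.000 × 1.009 = 1.009.
Ratio = 2.082/1.009 ≈ 2.06.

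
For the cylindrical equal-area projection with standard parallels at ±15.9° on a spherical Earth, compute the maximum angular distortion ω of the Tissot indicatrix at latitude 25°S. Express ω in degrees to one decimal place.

6.8°

For cylindrical equal-area with standard parallel φ₀, h = cos φ / cos φ₀ and k = cos φ₀ / cos φ, so h·k = 1.
At 25°: h = 0.9424, k = 1.061; principal scales a = 1.061, b = 0.9424.
sin(ω/2) = (a − b)/(a + b) = 0.1188/2.004 = 0.05930, so ω = 2 arcsin(0.05930) ≈ 6.8°.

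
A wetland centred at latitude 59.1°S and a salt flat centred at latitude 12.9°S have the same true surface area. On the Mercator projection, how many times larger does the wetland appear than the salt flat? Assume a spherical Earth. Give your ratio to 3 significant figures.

3.60

Mercator areal scale is sec²φ.
At 59.1°: sec²(59.1°) = 1/0.5135² = 3.792.
At 12.9°: sec²(12.9°) = 1/0.9748² = 1.052.
Ratio = 3.792/1.052 = cos²(12.9°)/cos²(59.1°) ≈ 3.60.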